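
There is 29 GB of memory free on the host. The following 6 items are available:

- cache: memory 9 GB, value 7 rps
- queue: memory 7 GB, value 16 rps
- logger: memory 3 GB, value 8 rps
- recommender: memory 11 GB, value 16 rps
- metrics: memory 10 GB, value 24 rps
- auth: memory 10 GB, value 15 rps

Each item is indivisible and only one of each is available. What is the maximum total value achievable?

Check high-value combinations within 29 GB:
- queue+recommender+metrics: memory 7+11+10=28, value 16+16+24=56
- queue+metrics+auth: memory 7+10+10=27, value 16+24+15=55
- cache+queue+logger+metrics: memory 9+7+3+10=29, value 7+16+8+24=55
- queue+logger+metrics: memory 7+3+10=20, value 16+8+24=48
Best: 56 rps.

56 rps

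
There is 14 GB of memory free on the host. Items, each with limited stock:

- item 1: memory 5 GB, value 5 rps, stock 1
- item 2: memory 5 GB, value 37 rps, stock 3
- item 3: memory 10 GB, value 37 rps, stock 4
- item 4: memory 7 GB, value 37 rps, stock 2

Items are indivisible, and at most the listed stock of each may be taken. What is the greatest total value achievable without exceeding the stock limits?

74 rps

Best selections within memory 14 and stock limits:
- 2×item 2: memory 10, value 74
- 1×item 2 + 1×item 4: memory 12, value 74
- 2×item 4: memory 14, value 74
- 1×item 1 + 1×item 2: memory 10, value 42
Best: 74 rps.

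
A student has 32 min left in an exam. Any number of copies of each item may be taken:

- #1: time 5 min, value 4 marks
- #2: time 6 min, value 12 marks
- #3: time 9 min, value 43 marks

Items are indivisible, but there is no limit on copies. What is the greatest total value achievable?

Best value-per-unit is #3 at 43/9; filling with it alone gives 3×43 = 129.
Optimal mix: 1×#1 + 3×#3 → time 32, value 133.

133 marks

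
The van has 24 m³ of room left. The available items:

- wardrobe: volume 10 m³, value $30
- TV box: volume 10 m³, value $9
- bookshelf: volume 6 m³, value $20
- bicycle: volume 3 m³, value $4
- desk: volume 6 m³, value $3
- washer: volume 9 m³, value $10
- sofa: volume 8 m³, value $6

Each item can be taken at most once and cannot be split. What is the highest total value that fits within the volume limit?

$56

Check high-value combinations within 24 m³:
- wardrobe+bookshelf+sofa: volume 10+6+8=24, value 30+20+6=56
- wardrobe+bookshelf+bicycle: volume 10+6+3=19, value 30+20+4=54
- wardrobe+bookshelf+desk: volume 10+6+6=22, value 30+20+3=53
- wardrobe+bookshelf: volume 10+6=16, value 30+20=50
- wardrobe+bicycle+washer: volume 10+3+9=22, value 30+4+10=44
Best: $56.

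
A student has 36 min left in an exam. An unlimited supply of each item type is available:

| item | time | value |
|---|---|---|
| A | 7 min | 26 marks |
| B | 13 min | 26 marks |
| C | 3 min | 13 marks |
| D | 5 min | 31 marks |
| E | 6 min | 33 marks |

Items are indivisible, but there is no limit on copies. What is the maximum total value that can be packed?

219 marks

Best value-per-unit is D at 31/5; filling with it alone gives 7×31 = 217.
Optimal mix: 6×D + 1×E → time 36, value 219.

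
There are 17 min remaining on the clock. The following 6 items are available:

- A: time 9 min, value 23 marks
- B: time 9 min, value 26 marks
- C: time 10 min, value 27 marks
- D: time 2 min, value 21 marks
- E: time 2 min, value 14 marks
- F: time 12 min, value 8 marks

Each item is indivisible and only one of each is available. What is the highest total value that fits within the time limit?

Check high-value combinations within 17 min:
- C+D+E: time 10+2+2=14, value 27+21+14=62
- B+D+E: time 9+2+2=13, value 26+21+14=61
- A+D+E: time 9+2+2=13, value 23+21+14=58
Best: 62 marks.

62 marks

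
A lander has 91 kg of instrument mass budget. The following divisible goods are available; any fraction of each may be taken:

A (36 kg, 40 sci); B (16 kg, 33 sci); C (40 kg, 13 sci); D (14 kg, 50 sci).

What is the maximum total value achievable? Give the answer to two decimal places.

Take in order of value per unit:
- D (50/14 per unit): all 14 → value 50, running total 50.00
- B (33/16 per unit): all 16 → value 33, running total 83.00
- A (40/36 per unit): all 36 → value 40, running total 123.00
- C (13/40 per unit): 25 of 40 → value 25×13/40 = 8.1250, running total 131.13
Total 131.13.

131.13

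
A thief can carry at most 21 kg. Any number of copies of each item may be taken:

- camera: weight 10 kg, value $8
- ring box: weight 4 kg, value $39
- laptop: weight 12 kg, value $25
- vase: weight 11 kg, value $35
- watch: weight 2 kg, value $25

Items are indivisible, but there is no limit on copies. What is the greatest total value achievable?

$250

Best value-per-unit is watch at 25/2, and filling with it alone uses weight 10×2=20. No mix of the others beats 10×25 = 250.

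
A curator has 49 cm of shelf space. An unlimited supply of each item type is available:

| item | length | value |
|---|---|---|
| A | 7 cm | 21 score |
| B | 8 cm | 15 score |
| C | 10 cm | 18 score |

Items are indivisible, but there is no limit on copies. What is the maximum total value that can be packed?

147 score

Best value-per-unit is A at 21/7, and filling with it alone uses length 7×7=49. No mix of the others beats 7×21 = 147.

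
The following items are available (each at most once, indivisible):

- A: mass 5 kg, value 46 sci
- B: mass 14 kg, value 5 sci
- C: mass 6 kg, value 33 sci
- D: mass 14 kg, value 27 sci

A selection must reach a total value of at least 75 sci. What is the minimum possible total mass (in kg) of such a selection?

11

Subsets with value ≥ 75, sorted by total mass:
- A+C: mass 11, value 79
- A+C+D: mass 25, value 106
- A+B+C: mass 25, value 84
Minimum mass: 11 kg.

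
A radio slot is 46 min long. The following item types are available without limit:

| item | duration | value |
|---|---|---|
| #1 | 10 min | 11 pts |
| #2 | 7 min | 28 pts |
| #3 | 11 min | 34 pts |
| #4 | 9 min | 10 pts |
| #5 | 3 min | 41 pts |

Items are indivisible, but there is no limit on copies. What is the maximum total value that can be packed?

615 pts

Best value-per-unit is #5 at 41/3, and filling with it alone uses duration 15×3=45. No mix of the others beats 15×41 = 615.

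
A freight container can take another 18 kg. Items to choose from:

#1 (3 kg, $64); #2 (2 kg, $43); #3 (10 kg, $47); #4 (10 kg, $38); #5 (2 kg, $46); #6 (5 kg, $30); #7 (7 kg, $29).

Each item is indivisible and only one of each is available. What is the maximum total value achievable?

$200

This is a 0/1 knapsack; check combinations near the capacity.
- #1+#2+#3+#5: weight 3+2+10+2=17, value 64+43+47+46=200
- #1+#2+#4+#5: weight 3+2+10+2=17, value 64+43+38+46=191
- #1+#2+#5+#6: weight 3+2+2+5=12, value 64+43+46+30=183
- #1+#2+#5+#7: weight 3+2+2+7=14, value 64+43+46+29=182
Best: $200.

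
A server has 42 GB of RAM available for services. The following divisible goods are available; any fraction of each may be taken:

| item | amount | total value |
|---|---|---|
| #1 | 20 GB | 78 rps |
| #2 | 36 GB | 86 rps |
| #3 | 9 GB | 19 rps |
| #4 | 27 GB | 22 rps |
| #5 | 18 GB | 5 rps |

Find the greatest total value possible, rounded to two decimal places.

Take in order of value per unit:
- #1 (78/20 per unit): all 20 → value 78, running total 78.00
- #2 (86/36 per unit): 22 of 36 → value 22×86/36 = 52.5556, running total 130.56
Total 130.56.

130.56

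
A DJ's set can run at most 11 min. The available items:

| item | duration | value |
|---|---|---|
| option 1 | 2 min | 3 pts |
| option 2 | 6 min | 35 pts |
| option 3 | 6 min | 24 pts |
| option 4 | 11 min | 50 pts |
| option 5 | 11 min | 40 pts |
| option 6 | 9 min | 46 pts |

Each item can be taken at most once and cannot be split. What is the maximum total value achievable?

50 pts

Check high-value combinations within 11 min:
- option 4: duration 11, value 50
- option 1+option 6: duration 2+9=11, value 3+46=49
- option 6: duration 9, value 46
- option 5: duration 11, value 40
Best: 50 pts.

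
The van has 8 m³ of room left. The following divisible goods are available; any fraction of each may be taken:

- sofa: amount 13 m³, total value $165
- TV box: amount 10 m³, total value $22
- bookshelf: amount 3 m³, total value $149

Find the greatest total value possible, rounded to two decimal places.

212.46

Take in order of value per unit:
- bookshelf (149/3 per unit): all 3 → value 149, running total 149.00
- sofa (165/13 per unit): 5 of 13 → value 5×165/13 = 63.4615, running total 212.46
Total 212.46.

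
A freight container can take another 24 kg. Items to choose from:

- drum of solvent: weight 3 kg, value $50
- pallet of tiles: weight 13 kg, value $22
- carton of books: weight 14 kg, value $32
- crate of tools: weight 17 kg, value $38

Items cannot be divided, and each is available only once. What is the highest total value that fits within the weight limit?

$88

Check high-value combinations within 24 kg:
- drum of solvent+crate of tools: weight 3+17=20, value 50+38=88
- drum of solvent+carton of books: weight 3+14=17, value 50+32=82
- drum of solvent+pallet of tiles: weight 3+13=16, value 50+22=72
Best: $88.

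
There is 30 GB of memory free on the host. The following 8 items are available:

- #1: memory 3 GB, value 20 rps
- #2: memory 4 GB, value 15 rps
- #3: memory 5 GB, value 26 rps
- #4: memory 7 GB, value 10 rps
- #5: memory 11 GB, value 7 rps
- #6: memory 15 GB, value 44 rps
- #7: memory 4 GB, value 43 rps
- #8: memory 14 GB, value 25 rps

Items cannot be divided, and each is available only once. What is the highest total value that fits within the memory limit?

Check high-value combinations within 30 GB:
- #1+#3+#6+#7: memory 3+5+15+4=27, value 20+26+44+43=133
- #1+#2+#3+#7+#8: memory 3+4+5+4+14=30, value 20+15+26+43+25=129
- #2+#3+#6+#7: memory 4+5+15+4=28, value 15+26+44+43=128
- #1+#2+#6+#7: memory 3+4+15+4=26, value 20+15+44+43=122
Best: 133 rps.

133 rps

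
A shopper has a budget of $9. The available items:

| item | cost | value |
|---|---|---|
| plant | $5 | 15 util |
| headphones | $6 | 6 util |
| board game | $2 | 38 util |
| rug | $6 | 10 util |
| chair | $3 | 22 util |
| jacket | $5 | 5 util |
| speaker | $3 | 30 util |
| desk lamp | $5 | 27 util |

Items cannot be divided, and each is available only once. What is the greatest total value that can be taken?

90 util

Check high-value combinations within $9:
- board game+chair+speaker: cost 2+3+3=8, value 38+22+30=90
- board game+speaker: cost 2+3=5, value 38+30=68
- board game+desk lamp: cost 2+5=7, value 38+27=65
- board game+chair: cost 2+3=5, value 38+22=60
Best: 90 util.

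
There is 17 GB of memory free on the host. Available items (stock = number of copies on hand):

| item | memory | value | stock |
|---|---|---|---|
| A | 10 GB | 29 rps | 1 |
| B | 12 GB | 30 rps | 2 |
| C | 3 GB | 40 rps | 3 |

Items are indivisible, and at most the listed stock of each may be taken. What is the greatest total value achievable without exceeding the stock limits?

120 rps

Top feasible selections:
- 3×C: memory 9, value 120
- 1×A + 2×C: memory 16, value 109
- 2×C: memory 6, value 80
- 1×B + 1×C: memory 15, value 70
Best: 120 rps.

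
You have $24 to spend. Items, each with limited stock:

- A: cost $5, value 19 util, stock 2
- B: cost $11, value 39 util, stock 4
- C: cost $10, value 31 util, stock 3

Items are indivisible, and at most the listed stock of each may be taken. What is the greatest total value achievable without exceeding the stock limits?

78 util

Top feasible selections:
- 2×B: cost 22, value 78
- 2×A + 1×B: cost 21, value 77
- 1×B + 1×C: cost 21, value 70
Best: 78 util.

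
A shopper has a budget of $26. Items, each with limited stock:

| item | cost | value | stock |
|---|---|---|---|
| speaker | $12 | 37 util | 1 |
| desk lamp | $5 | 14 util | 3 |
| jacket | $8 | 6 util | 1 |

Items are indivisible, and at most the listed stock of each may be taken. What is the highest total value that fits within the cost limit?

Best selections within cost 26 and stock limits:
- 1×speaker + 2×desk lamp: cost 22, value 65
- 1×speaker + 1×desk lamp + 1×jacket: cost 25, value 57
Best: 65 util.

65 util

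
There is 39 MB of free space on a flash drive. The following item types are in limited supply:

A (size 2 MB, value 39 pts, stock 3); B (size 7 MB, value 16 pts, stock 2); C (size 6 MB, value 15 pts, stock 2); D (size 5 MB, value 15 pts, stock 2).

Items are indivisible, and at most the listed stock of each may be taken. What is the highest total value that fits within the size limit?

Top feasible selections:
- 3×A + 2×B + 1×C + 2×D: size 36, value 194
- 3×A + 2×B + 2×C + 1×D: size 37, value 194
- 3×A + 1×B + 2×C + 2×D: size 35, value 193
Best: 194 pts.

194 pts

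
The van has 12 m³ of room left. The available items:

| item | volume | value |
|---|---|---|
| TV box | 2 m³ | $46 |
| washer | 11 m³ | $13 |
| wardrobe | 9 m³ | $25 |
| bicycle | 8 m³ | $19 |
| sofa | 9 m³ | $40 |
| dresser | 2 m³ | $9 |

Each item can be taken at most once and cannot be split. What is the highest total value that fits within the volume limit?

This is a 0/1 knapsack; check combinations near the capacity.
- TV box+sofa: volume 2+9=11, value 46+40=86
- TV box+bicycle+dresser: volume 2+8+2=12, value 46+19+9=74
- TV box+wardrobe: volume 2+9=11, value 46+25=71
Best: $86.

$86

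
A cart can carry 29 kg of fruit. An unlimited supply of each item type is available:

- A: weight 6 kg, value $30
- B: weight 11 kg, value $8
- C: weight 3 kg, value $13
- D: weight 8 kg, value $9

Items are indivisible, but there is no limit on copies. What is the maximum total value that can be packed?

$133

Best value-per-unit is A at 30/6; filling with it alone gives 4×30 = 120.
Optimal mix: 4×A + 1×C → weight 27, value 133.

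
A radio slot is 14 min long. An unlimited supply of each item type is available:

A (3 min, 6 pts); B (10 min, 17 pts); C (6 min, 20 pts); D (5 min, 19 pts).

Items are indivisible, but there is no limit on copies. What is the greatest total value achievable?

45 pts

Best value-per-unit is D at 19/5; filling with it alone gives 2×19 = 38.
Optimal mix: 1×A + 1×C + 1×D → duration 14, value 45.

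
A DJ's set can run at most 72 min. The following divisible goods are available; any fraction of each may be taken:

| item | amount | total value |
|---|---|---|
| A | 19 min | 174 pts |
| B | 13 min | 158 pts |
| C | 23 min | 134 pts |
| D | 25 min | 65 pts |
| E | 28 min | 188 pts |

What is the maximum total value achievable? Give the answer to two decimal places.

589.91

Take in order of value per unit:
- B (158/13 per unit): all 13 → value 158, running total 158.00
- A (174/19 per unit): all 19 → value 174, running total 332.00
- E (188/28 per unit): all 28 → value 188, running total 520.00
- C (134/23 per unit): 12 of 23 → value 12×134/23 = 69.9130, running total 589.91
Total 589.91.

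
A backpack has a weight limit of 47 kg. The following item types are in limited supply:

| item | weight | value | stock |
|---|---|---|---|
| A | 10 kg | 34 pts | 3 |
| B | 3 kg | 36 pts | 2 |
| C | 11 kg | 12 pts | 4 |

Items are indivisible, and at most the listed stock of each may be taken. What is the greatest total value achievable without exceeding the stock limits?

186 pts

Top feasible selections:
- 3×A + 2×B + 1×C: weight 47, value 186
- 3×A + 2×B: weight 36, value 174
- 2×A + 2×B + 1×C: weight 37, value 152
- 3×A + 1×B + 1×C: weight 44, value 150
Best: 186 pts.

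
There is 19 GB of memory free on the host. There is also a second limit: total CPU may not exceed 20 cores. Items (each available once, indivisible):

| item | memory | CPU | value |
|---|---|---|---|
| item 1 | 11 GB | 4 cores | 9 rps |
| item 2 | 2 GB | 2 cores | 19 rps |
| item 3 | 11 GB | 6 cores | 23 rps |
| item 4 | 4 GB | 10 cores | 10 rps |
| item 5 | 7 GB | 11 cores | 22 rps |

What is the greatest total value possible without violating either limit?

52 rps

Feasible sets respecting both limits:
- item 2+item 3+item 4: memory 17, CPU 18, value 52
- item 3+item 5: memory 18, CPU 17, value 45
- item 2+item 3: memory 13, CPU 8, value 42
Best: 52 rps.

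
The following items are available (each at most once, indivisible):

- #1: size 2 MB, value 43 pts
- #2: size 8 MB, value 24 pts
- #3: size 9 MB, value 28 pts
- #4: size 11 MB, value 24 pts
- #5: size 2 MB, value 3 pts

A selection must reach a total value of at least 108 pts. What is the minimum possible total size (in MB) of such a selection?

30

Subsets with value ≥ 108, sorted by total size:
- #1+#2+#3+#4: size 30, value 119
- #1+#2+#3+#4+#5: size 32, value 122
Minimum size: 30 MB.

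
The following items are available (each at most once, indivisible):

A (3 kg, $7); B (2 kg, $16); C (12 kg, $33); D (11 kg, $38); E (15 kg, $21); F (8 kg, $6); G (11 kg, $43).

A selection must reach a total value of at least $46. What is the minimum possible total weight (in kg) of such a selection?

Subsets with value ≥ 46, sorted by total weight:
- B+G: weight 13, value 59
- B+D: weight 13, value 54
Minimum weight: 13 kg.

13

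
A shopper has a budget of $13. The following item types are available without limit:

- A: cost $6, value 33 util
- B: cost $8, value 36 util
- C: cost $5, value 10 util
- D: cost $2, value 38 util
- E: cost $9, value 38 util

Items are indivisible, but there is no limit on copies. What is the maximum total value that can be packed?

228 util

Best value-per-unit is D at 38/2, and filling with it alone uses cost 6×2=12. No mix of the others beats 6×38 = 228.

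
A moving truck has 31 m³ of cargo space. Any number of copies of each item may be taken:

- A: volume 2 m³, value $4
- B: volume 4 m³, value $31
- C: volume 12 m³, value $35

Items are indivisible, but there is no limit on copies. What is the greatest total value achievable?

Best value-per-unit is B at 31/4; filling with it alone gives 7×31 = 217.
Optimal mix: 1×A + 7×B → volume 30, value 221.

$221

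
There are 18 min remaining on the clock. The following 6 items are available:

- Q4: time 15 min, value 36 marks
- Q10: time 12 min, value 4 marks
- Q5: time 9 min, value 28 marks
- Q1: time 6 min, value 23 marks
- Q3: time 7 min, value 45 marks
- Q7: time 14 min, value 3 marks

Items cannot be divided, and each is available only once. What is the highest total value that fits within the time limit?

73 marks

This is a 0/1 knapsack; check combinations near the capacity.
- Q5+Q3: time 9+7=16, value 28+45=73
- Q1+Q3: time 6+7=13, value 23+45=68
- Q5+Q1: time 9+6=15, value 28+23=51
- Q3: time 7, value 45
Best: 73 marks.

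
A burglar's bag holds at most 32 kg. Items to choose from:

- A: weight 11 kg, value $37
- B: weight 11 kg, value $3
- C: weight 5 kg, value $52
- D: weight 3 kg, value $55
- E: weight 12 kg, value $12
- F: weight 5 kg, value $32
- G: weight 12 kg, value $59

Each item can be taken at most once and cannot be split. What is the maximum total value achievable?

Check high-value combinations within 32 kg:
- A+C+D+G: weight 11+5+3+12=31, value 37+52+55+59=203
- C+D+F+G: weight 5+3+5+12=25, value 52+55+32+59=198
- A+D+F+G: weight 11+3+5+12=31, value 37+55+32+59=183
Best: $203.

$203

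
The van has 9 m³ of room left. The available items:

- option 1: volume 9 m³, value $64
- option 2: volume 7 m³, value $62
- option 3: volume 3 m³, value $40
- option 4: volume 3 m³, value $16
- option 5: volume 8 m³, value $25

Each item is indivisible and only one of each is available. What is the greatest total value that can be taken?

Check high-value combinations within 9 m³:
- option 1: volume 9, value 64
- option 2: volume 7, value 62
- option 3+option 4: volume 3+3=6, value 40+16=56
Best: $64.

$64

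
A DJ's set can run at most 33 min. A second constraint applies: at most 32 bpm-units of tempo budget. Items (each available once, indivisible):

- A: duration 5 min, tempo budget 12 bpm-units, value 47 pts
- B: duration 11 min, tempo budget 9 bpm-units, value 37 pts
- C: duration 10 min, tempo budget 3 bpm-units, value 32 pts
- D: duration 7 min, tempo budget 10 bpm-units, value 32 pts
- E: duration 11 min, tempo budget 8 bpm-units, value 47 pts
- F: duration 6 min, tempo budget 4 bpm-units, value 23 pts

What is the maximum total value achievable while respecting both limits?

Feasible sets respecting both limits:
- A+C+E+F: duration 32, tempo budget 27, value 149
- A+B+C+F: duration 32, tempo budget 28, value 139
- A+C+D+F: duration 28, tempo budget 29, value 134
Best: 149 pts.

149 pts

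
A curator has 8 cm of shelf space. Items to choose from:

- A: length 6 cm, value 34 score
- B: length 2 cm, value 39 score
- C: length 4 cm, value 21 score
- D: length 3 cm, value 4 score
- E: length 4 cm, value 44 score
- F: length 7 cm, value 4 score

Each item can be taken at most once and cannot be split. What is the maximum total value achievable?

This is a 0/1 knapsack; check combinations near the capacity.
- B+E: length 2+4=6, value 39+44=83
- A+B: length 6+2=8, value 34+39=73
- C+E: length 4+4=8, value 21+44=65
- B+C: length 2+4=6, value 39+21=60
Best: 83 score.

83 score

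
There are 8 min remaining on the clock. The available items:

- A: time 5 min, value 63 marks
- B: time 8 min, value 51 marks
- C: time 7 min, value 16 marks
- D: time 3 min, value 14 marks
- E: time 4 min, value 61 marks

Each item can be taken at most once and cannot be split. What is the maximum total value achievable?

77 marks

Check high-value combinations within 8 min:
- A+D: time 5+3=8, value 63+14=77
- D+E: time 3+4=7, value 14+61=75
- A: time 5, value 63
- E: time 4, value 61
- B: time 8, value 51
Best: 77 marks.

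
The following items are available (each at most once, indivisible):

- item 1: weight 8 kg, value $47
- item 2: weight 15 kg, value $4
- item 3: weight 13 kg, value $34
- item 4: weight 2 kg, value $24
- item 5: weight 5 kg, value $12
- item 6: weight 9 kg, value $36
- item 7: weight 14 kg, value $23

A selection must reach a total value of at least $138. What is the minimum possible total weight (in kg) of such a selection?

Subsets with value ≥ 138, sorted by total weight:
- item 1+item 3+item 4+item 6: weight 32, value 141
- item 1+item 3+item 4+item 5+item 6: weight 37, value 153
- item 1+item 4+item 5+item 6+item 7: weight 38, value 142
Minimum weight: 32 kg.

32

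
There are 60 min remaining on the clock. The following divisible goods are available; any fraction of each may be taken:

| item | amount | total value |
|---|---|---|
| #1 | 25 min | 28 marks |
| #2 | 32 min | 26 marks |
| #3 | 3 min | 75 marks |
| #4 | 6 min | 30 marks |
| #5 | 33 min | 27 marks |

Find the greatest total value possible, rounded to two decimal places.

154.27

Take in order of value per unit:
- #3 (75/3 per unit): all 3 → value 75, running total 75.00
- #4 (30/6 per unit): all 6 → value 30, running total 105.00
- #1 (28/25 per unit): all 25 → value 28, running total 133.00
- #5 (27/33 per unit): 26 of 33 → value 26×27/33 = 21.2727, running total 154.27
Total 154.27.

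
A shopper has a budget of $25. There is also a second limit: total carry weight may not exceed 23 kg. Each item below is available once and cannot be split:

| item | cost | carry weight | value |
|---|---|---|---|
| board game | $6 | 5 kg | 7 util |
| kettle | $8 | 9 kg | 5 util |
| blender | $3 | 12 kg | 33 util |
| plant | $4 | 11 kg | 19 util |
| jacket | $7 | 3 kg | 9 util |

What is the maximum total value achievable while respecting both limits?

Feasible sets respecting both limits:
- blender+plant: cost 7, carry weight 23, value 52
- board game+blender+jacket: cost 16, carry weight 20, value 49
- blender+jacket: cost 10, carry weight 15, value 42
Best: 52 util.

52 util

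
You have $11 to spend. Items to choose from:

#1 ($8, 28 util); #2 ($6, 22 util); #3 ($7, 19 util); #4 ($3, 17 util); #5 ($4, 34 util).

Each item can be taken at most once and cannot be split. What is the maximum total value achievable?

56 util

This is a 0/1 knapsack; check combinations near the capacity.
- #2+#5: cost 6+4=10, value 22+34=56
- #3+#5: cost 7+4=11, value 19+34=53
- #4+#5: cost 3+4=7, value 17+34=51
Best: 56 util.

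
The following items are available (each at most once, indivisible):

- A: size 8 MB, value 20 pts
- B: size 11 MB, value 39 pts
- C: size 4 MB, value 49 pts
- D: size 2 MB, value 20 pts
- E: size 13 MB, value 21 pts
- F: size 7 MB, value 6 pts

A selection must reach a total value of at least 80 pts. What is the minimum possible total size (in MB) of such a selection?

14

Subsets with value ≥ 80, sorted by total size:
- A+C+D: size 14, value 89
- B+C: size 15, value 88
- B+C+D: size 17, value 108
Minimum size: 14 MB.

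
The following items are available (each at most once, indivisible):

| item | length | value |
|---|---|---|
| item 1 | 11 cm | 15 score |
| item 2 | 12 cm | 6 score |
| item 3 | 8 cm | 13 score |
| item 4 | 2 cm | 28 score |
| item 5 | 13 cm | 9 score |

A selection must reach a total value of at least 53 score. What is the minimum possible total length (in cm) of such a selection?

21

Subsets with value ≥ 53, sorted by total length:
- item 1+item 3+item 4: length 21, value 56
- item 1+item 2+item 3+item 4: length 33, value 62
- item 1+item 3+item 4+item 5: length 34, value 65
Minimum length: 21 cm.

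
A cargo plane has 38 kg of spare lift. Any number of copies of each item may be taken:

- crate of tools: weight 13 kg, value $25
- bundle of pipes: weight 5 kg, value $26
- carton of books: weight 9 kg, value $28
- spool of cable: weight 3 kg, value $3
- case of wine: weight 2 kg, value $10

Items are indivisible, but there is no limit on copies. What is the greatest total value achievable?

$196

Best value-per-unit is bundle of pipes at 26/5; filling with it alone gives 7×26 = 182.
Optimal mix: 6×bundle of pipes + 4×case of wine → weight 38, value 196.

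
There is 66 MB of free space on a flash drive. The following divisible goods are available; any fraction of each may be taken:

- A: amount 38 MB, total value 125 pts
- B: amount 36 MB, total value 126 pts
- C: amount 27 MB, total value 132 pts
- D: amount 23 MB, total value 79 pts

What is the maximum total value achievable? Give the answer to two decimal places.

268.30

Take in order of value per unit:
- C (132/27 per unit): all 27 → value 132, running total 132.00
- B (126/36 per unit): all 36 → value 126, running total 258.00
- D (79/23 per unit): 3 of 23 → value 3×79/23 = 10.3043, running total 268.30
Total 268.30.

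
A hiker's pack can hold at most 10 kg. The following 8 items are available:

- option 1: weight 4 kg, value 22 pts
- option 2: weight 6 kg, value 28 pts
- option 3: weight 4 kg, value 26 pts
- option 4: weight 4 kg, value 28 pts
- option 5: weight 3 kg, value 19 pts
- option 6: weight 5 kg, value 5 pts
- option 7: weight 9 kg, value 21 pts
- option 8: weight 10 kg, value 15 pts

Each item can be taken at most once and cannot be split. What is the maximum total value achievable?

56 pts

This is a 0/1 knapsack; check combinations near the capacity.
- option 2+option 4: weight 6+4=10, value 28+28=56
- option 3+option 4: weight 4+4=8, value 26+28=54
- option 2+option 3: weight 6+4=10, value 28+26=54
- option 1+option 4: weight 4+4=8, value 22+28=50
- option 1+option 2: weight 4+6=10, value 22+28=50
Best: 56 pts.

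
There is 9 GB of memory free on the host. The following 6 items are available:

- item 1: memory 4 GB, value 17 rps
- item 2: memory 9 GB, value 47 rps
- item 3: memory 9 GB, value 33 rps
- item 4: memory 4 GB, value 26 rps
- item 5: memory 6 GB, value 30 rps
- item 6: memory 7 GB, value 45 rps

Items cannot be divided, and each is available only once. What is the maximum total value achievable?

47 rps

Check high-value combinations within 9 GB:
- item 2: memory 9, value 47
- item 6: memory 7, value 45
- item 1+item 4: memory 4+4=8, value 17+26=43
- item 3: memory 9, value 33
- item 5: memory 6, value 30
Best: 47 rps.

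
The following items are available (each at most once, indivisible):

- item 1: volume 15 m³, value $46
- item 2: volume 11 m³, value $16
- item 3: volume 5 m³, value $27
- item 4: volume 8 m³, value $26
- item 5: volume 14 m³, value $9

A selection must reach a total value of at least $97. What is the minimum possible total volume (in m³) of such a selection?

28

Subsets with value ≥ 97, sorted by total volume:
- item 1+item 3+item 4: volume 28, value 99
- item 1+item 2+item 3+item 4: volume 39, value 115
- item 1+item 3+item 4+item 5: volume 42, value 108
- item 1+item 2+item 3+item 5: volume 45, value 98
Minimum volume: 28 m³.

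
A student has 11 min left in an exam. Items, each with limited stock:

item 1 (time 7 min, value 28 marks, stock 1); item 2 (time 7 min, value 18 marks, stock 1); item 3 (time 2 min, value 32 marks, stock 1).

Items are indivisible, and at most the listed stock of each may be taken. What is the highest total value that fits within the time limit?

60 marks

Best selections within time 11 and stock limits:
- 1×item 1 + 1×item 3: time 9, value 60
- 1×item 2 + 1×item 3: time 9, value 50
Best: 60 marks.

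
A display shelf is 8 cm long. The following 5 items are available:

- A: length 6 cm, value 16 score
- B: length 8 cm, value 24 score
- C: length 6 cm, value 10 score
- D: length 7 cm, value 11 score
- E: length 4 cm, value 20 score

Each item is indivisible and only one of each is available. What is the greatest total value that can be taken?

24 score

Check high-value combinations within 8 cm:
- B: length 8, value 24
- E: length 4, value 20
- A: length 6, value 16
Best: 24 score.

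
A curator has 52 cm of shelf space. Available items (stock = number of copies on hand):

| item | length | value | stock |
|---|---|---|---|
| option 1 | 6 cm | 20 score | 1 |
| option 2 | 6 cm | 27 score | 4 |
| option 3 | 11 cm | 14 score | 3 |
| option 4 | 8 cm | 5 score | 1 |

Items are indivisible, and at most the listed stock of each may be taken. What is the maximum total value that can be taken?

Best selections within length 52 and stock limits:
- 1×option 1 + 4×option 2 + 2×option 3: length 52, value 156
- 1×option 1 + 4×option 2 + 1×option 3 + 1×option 4: length 49, value 147
- 1×option 1 + 4×option 2 + 1×option 3: length 41, value 142
- 4×option 2 + 2×option 3: length 46, value 136
Best: 156 score.

156 score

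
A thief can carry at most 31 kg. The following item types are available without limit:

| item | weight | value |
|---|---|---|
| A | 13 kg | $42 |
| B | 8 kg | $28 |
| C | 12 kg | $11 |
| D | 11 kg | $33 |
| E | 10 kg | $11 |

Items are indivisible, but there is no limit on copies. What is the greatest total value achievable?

$98

Best value-per-unit is B at 28/8; filling with it alone gives 3×28 = 84.
Optimal mix: 1×A + 2×B → weight 29, value 98.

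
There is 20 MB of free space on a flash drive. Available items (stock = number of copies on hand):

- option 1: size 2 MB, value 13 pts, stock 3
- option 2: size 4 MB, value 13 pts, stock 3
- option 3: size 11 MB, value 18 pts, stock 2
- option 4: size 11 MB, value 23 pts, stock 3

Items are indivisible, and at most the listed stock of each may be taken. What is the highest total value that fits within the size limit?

Top feasible selections:
- 3×option 1 + 3×option 2: size 18, value 78
- 3×option 1 + 2×option 2: size 14, value 65
- 2×option 1 + 3×option 2: size 16, value 65
Best: 78 pts.

78 pts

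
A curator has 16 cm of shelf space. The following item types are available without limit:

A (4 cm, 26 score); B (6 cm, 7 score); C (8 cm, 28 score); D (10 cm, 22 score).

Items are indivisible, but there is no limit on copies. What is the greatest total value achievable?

Best value-per-unit is A at 26/4, and filling with it alone uses length 4×4=16. No mix of the others beats 4×26 = 104.

104 score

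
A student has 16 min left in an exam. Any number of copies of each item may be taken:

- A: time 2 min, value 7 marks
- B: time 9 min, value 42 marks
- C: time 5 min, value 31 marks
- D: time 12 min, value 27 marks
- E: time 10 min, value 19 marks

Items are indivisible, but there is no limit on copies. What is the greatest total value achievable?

93 marks

Best value-per-unit is C at 31/5, and filling with it alone uses time 3×5=15. No mix of the others beats 3×31 = 93.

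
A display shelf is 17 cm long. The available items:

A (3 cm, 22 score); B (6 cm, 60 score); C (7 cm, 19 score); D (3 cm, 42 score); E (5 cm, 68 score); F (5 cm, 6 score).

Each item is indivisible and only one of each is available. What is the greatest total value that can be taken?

Check high-value combinations within 17 cm:
- A+B+D+E: length 3+6+3+5=17, value 22+60+42+68=192
- B+D+E: length 6+3+5=14, value 60+42+68=170
- A+B+E: length 3+6+5=14, value 22+60+68=150
- A+D+E+F: length 3+3+5+5=16, value 22+42+68+6=138
Best: 192 score.

192 score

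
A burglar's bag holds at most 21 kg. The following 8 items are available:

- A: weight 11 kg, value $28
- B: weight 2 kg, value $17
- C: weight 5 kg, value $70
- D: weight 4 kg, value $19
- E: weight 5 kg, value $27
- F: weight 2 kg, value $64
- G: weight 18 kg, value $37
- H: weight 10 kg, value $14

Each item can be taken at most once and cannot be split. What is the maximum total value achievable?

Check high-value combinations within 21 kg:
- B+C+D+E+F: weight 2+5+4+5+2=18, value 17+70+19+27+64=197
- C+D+E+F: weight 5+4+5+2=16, value 70+19+27+64=180
- A+B+C+F: weight 11+2+5+2=20, value 28+17+70+64=179
Best: $197.

$197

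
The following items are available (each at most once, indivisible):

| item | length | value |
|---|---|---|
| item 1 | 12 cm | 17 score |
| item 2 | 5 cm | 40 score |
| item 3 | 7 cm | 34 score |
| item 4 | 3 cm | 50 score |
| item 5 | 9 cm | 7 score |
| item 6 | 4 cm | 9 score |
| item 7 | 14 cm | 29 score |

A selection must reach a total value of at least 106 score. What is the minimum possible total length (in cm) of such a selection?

Subsets with value ≥ 106, sorted by total length:
- item 2+item 3+item 4: length 15, value 124
- item 2+item 3+item 4+item 6: length 19, value 133
- item 1+item 2+item 4: length 20, value 107
- item 2+item 4+item 5+item 6: length 21, value 106
Minimum length: 15 cm.

15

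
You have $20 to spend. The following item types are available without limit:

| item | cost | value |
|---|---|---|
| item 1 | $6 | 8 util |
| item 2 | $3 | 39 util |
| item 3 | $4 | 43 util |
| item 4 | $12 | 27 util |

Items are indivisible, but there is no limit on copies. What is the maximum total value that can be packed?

Best value-per-unit is item 2 at 39/3; filling with it alone gives 6×39 = 234.
Optimal mix: 4×item 2 + 2×item 3 → cost 20, value 242.

242 util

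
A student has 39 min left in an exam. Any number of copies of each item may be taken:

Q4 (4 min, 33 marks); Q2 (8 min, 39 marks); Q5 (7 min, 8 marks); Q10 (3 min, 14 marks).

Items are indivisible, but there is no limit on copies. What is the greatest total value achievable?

Best value-per-unit is Q4 at 33/4; filling with it alone gives 9×33 = 297.
Optimal mix: 9×Q4 + 1×Q10 → time 39, value 311.

311 marks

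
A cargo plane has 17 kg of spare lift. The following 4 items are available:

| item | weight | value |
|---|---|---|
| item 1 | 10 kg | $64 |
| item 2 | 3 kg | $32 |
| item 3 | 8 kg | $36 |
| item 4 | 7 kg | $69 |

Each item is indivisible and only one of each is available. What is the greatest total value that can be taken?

This is a 0/1 knapsack; check combinations near the capacity.
- item 1+item 4: weight 10+7=17, value 64+69=133
- item 3+item 4: weight 8+7=15, value 36+69=105
- item 2+item 4: weight 3+7=10, value 32+69=101
- item 1+item 2: weight 10+3=13, value 64+32=96
Best: $133.

$133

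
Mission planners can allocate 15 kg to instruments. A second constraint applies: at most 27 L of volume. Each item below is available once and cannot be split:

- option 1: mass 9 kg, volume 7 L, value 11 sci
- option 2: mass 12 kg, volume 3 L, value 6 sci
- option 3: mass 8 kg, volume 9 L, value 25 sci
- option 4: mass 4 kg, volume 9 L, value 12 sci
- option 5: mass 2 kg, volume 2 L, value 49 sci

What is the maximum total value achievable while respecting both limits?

Feasible sets respecting both limits:
- option 3+option 4+option 5: mass 14, volume 20, value 86
- option 3+option 5: mass 10, volume 11, value 74
- option 1+option 4+option 5: mass 15, volume 18, value 72
Best: 86 sci.

86 sci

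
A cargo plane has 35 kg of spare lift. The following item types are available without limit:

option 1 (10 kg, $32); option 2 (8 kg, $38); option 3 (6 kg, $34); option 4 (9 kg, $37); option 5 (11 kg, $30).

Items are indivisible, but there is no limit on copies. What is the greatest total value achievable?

$178

Best value-per-unit is option 3 at 34/6; filling with it alone gives 5×34 = 170.
Optimal mix: 2×option 2 + 3×option 3 → weight 34, value 178.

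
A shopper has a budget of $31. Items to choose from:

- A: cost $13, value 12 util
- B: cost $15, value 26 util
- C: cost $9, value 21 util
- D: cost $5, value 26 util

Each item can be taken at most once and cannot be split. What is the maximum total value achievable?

73 util

Check high-value combinations within $31:
- B+C+D: cost 15+9+5=29, value 26+21+26=73
- A+C+D: cost 13+9+5=27, value 12+21+26=59
- B+D: cost 15+5=20, value 26+26=52
- C+D: cost 9+5=14, value 21+26=47
Best: 73 util.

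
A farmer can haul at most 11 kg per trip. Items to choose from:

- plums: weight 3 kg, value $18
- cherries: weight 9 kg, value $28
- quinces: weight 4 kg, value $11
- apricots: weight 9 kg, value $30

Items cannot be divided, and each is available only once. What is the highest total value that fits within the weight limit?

$30

Check high-value combinations within 11 kg:
- apricots: weight 9, value 30
- plums+quinces: weight 3+4=7, value 18+11=29
- cherries: weight 9, value 28
Best: $30.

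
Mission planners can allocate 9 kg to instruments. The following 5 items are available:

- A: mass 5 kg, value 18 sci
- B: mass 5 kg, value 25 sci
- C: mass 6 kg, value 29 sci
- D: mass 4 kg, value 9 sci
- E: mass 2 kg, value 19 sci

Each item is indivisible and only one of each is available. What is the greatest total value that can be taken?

48 sci

Check high-value combinations within 9 kg:
- C+E: mass 6+2=8, value 29+19=48
- B+E: mass 5+2=7, value 25+19=44
- A+E: mass 5+2=7, value 18+19=37
- B+D: mass 5+4=9, value 25+9=34
Best: 48 sci.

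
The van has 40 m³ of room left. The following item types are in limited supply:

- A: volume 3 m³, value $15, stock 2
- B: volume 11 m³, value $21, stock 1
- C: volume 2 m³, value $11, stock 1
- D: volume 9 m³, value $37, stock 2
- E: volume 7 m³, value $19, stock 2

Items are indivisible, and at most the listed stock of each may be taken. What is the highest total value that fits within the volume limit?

Top feasible selections:
- 2×A + 1×C + 2×D + 2×E: volume 40, value 153
- 2×A + 2×D + 2×E: volume 38, value 142
- 1×A + 1×C + 2×D + 2×E: volume 37, value 138
Best: $153.

$153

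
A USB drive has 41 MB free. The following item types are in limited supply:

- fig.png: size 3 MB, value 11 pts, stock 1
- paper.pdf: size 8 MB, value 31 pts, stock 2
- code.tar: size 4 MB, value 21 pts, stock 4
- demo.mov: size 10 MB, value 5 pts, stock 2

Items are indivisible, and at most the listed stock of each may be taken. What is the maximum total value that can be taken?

157 pts

Top feasible selections:
- 1×fig.png + 2×paper.pdf + 4×code.tar: size 35, value 157
- 2×paper.pdf + 4×code.tar: size 32, value 146
- 1×fig.png + 2×paper.pdf + 3×code.tar + 1×demo.mov: size 41, value 141
- 1×fig.png + 2×paper.pdf + 3×code.tar: size 31, value 136
Best: 157 pts.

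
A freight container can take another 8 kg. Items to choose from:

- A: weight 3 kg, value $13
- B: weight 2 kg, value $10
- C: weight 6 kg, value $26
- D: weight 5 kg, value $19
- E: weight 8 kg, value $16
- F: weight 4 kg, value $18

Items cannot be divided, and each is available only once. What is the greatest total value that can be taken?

$36

Check high-value combinations within 8 kg:
- B+C: weight 2+6=8, value 10+26=36
- A+D: weight 3+5=8, value 13+19=32
- A+F: weight 3+4=7, value 13+18=31
- B+D: weight 2+5=7, value 10+19=29
- B+F: weight 2+4=6, value 10+18=28
Best: $36.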